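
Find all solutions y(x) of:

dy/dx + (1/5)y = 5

Using integrating factor method:

General solution: y = 25 + Ce^(-x/5)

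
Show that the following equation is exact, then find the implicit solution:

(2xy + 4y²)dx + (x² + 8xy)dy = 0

Verify exactness: ∂M/∂y = ∂N/∂x ✓
Find F(x,y) such that ∂F/∂x = M, ∂F/∂y = N
Solution: x²y + 4xy² = C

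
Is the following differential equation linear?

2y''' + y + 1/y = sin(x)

No. Nonlinear (1/y term)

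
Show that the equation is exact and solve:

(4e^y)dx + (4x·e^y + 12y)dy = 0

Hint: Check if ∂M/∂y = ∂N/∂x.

Verify exactness: ∂M/∂y = ∂N/∂x ✓
Find F(x,y) such that ∂F/∂x = M, ∂F/∂y = N
Solution: 4x·e^y + 6y² = C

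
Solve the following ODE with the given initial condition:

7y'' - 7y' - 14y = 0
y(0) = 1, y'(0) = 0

General solution: y = C₁e^(2x) + C₂e^(-x)
Applying ICs: C₁ = 1/3, C₂ = 2/3
Particular solution: y = (1/3)e^(2x) + (2/3)e^(-x)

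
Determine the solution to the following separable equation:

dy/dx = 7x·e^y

Separating variables and integrating:
-e^(-y) = 7x²/2 + C

General solution: y = -ln(C - 7x²/2)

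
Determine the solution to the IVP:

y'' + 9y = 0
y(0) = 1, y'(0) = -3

General solution: y = C₁cos(3x) + C₂sin(3x)
Complex roots r = ±3i
Applying ICs: C₁ = 1, C₂ = -1
Particular solution: y = cos(3x) - sin(3x)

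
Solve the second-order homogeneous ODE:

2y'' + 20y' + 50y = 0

Characteristic equation: 2r² + 20r + 50 = 0
Divide by 2: r² + 10r + 25 = 0
Factored: (r + 5)² = 0
Repeated root: r = -5
General solution: y = (C₁ + C₂x)e^(-5x)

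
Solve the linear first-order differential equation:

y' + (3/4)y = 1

Using integrating factor method:

General solution: y = 4/3 + Ce^(-3x/4)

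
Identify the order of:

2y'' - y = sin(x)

The order is 2 (highest derivative is of order 2).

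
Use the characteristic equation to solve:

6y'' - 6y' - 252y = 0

Characteristic equation: 6r² - 6r - 252 = 0
Divide by 6: r² - r - 42 = 0
Roots: r = 7, -6 (distinct real)
General solution: y = C₁e^(7x) + C₂e^(-6x)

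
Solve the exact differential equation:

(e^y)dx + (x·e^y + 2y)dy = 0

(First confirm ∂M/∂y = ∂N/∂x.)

Verify exactness: ∂M/∂y = ∂N/∂x ✓
Find F(x,y) such that ∂F/∂x = M, ∂F/∂y = N
Solution: x·e^y + y² = C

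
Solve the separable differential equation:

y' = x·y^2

Separating variables and integrating:
-1/y = x^2/2 + C

General solution: y^-1 = (-1/2)x^2 + C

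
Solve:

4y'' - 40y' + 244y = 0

Characteristic equation: 4r² - 40r + 244 = 0
Divide by 4: r² - 10r + 61 = 0
Roots: r = 5 ± 6i (complex conjugates)
General solution: y = e^(5x)(C₁cos(6x) + C₂sin(6x))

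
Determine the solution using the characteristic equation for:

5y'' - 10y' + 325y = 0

Characteristic equation: 5r² - 10r + 325 = 0
Divide by 5: r² - 2r + 65 = 0
Roots: r = 1 ± 8i (complex conjugates)
General solution: y = e^x(C₁cos(8x) + C₂sin(8x))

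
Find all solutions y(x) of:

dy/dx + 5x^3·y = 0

Using integrating factor method:

General solution: y = Ce^(-5x^4/4)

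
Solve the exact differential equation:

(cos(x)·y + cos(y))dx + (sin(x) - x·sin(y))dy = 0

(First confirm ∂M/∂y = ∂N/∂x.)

Verify exactness: ∂M/∂y = ∂N/∂x ✓
Find F(x,y) such that ∂F/∂x = M, ∂F/∂y = N
Solution: sin(x)·y + x·cos(y) = C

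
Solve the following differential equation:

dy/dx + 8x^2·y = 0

Using integrating factor method:

General solution: y = Ce^(-8x^3/3)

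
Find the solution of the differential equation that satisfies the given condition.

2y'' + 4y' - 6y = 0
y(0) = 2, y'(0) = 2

General solution: y = C₁e^x + C₂e^(-3x)
Applying ICs: C₁ = 2, C₂ = 0
Particular solution: y = 2e^x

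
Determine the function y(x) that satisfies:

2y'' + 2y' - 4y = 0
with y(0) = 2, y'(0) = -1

General solution: y = C₁e^x + C₂e^(-2x)
Applying ICs: C₁ = 1, C₂ = 1
Particular solution: y = e^x + e^(-2x)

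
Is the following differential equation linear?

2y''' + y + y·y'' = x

No. Nonlinear (y·y'' term)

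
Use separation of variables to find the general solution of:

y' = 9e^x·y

Separating variables and integrating:
ln|y| = 9e^x + C

General solution: y = Ce^(9e^x)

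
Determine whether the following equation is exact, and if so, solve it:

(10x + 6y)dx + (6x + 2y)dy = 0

Verify exactness: ∂M/∂y = ∂N/∂x ✓
Find F(x,y) such that ∂F/∂x = M, ∂F/∂y = N
Solution: 5x² + 6xy + y² = C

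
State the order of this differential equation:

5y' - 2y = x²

The order is 1 (highest derivative is of order 1).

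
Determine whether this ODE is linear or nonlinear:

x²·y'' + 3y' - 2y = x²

Linear (y and its derivatives appear to the first power only, no products of y terms)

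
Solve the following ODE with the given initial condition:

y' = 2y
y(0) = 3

General solution: y = Ce^(2x)
Applying IC y(0) = 3:
Particular solution: y = 3e^(2x)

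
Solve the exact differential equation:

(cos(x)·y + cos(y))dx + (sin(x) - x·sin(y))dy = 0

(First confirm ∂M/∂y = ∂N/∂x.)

Verify exactness: ∂M/∂y = ∂N/∂x ✓
Find F(x,y) such that ∂F/∂x = M, ∂F/∂y = N
Solution: sin(x)·y + x·cos(y) = C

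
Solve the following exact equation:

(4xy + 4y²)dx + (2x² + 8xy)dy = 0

Verify exactness: ∂M/∂y = ∂N/∂x ✓
Find F(x,y) such that ∂F/∂x = M, ∂F/∂y = N
Solution: 2x²y + 4xy² = C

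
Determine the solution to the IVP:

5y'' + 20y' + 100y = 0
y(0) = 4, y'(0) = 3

General solution: y = e^(-2x)(C₁cos(4x) + C₂sin(4x))
Complex roots r = -2 ± 4i
Applying ICs: C₁ = 4, C₂ = 11/4
Particular solution: y = e^(-2x)(4cos(4x) + (11/4)sin(4x))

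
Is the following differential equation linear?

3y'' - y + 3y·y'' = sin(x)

No. Nonlinear (y·y'' term)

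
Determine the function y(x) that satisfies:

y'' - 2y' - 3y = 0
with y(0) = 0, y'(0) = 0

General solution: y = C₁e^(3x) + C₂e^(-x)
Applying ICs: C₁ = 0, C₂ = 0
Particular solution: y = 0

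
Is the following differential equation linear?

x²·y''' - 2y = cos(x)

Yes. Linear (y and its derivatives appear to the first power only, no products of y terms)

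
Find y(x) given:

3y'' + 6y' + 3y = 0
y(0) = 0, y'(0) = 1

General solution: y = (C₁ + C₂x)e^(-x)
Repeated root r = -1
Applying ICs: C₁ = 0, C₂ = 1
Particular solution: y = xe^(-x)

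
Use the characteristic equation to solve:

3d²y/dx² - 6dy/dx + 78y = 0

Characteristic equation: 3r² - 6r + 78 = 0
Divide by 3: r² - 2r + 26 = 0
Roots: r = 1 ± 5i (complex conjugates)
General solution: y = e^x(C₁cos(5x) + C₂sin(5x))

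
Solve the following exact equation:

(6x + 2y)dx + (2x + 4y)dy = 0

Verify exactness: ∂M/∂y = ∂N/∂x ✓
Find F(x,y) such that ∂F/∂x = M, ∂F/∂y = N
Solution: 3x² + 2xy + 2y² = C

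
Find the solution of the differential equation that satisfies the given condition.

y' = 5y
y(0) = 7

General solution: y = Ce^(5x)
Applying IC y(0) = 7:
Particular solution: y = 7e^(5x)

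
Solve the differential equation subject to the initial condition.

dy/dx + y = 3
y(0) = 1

General solution: y = 3 + Ce^(-x)
Applying y(0) = 1: C = 1 - 3 = -2
Particular solution: y = 3 - 2e^(-x)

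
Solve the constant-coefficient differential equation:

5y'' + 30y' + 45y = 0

Characteristic equation: 5r² + 30r + 45 = 0
Divide by 5: r² + 6r + 9 = 0
Factored: (r + 3)² = 0
Repeated root: r = -3
General solution: y = (C₁ + C₂x)e^(-3x)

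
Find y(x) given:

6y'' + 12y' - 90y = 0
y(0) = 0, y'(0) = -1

General solution: y = C₁e^(3x) + C₂e^(-5x)
Applying ICs: C₁ = -1/8, C₂ = 1/8
Particular solution: y = -(1/8)e^(3x) + (1/8)e^(-5x)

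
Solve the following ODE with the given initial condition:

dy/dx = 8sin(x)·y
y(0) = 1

General solution: y = Ce^(-8cos(x))
Applying IC y(0) = 1:
Particular solution: y = e^(8(1-cos(x)))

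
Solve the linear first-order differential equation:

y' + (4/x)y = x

Using integrating factor method:

General solution: y = (1/6)x^2 + Cx^(-4)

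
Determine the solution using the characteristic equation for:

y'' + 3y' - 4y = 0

Characteristic equation: r² + 3r - 4 = 0
Roots: r = 1, -4 (distinct real)
General solution: y = C₁e^x + C₂e^(-4x)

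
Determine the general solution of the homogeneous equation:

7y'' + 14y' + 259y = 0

Characteristic equation: 7r² + 14r + 259 = 0
Divide by 7: r² + 2r + 37 = 0
Roots: r = -1 ± 6i (complex conjugates)
General solution: y = e^(-x)(C₁cos(6x) + C₂sin(6x))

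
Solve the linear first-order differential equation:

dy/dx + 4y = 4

Using integrating factor method:

General solution: y = 1 + Ce^(-4x)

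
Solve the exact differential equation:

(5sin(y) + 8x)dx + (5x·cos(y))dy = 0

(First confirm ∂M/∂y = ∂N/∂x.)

Verify exactness: ∂M/∂y = ∂N/∂x ✓
Find F(x,y) such that ∂F/∂x = M, ∂F/∂y = N
Solution: 5x·sin(y) + 4x² = C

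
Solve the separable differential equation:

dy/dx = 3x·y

Separating variables and integrating:
ln|y| = 3x^2/2 + C

General solution: y = Ce^(3x^2/2)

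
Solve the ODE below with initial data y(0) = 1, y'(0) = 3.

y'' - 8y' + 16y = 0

General solution: y = (C₁ + C₂x)e^(4x)
Repeated root r = 4
Applying ICs: C₁ = 1, C₂ = -1
Particular solution: y = (1 - x)e^(4x)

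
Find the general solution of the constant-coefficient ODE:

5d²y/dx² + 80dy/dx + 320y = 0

Characteristic equation: 5r² + 80r + 320 = 0
Divide by 5: r² + 16r + 64 = 0
Factored: (r + 8)² = 0
Repeated root: r = -8
General solution: y = (C₁ + C₂x)e^(-8x)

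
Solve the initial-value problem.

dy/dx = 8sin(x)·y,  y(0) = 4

General solution: y = Ce^(-8cos(x))
Applying IC y(0) = 4:
Particular solution: y = 4e^(8(1-cos(x)))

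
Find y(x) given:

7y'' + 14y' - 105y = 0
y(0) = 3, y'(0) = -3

General solution: y = C₁e^(3x) + C₂e^(-5x)
Applying ICs: C₁ = 3/2, C₂ = 3/2
Particular solution: y = (3/2)e^(3x) + (3/2)e^(-5x)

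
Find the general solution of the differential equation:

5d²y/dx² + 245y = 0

Characteristic equation: 5r² + 245 = 0
Divide by 5: r² + 49 = 0
Roots: r = ±7i (complex conjugates)
General solution: y = C₁cos(7x) + C₂sin(7x)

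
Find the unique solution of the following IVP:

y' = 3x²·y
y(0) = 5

General solution: y = Ce^(x³)
Applying IC y(0) = 5:
Particular solution: y = 5e^(x³)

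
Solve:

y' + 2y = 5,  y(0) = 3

General solution: y = 5/2 + Ce^(-2x)
Applying y(0) = 3: C = 3 - 5/2 = 1/2
Particular solution: y = 5/2 + (1/2)e^(-2x)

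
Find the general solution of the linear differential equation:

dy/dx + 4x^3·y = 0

Using integrating factor method:

General solution: y = Ce^(-x^4)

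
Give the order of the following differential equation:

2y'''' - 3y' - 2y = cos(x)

The order is 4 (highest derivative is of order 4).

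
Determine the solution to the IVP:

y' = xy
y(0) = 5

General solution: y = Ce^(x²/2)
Applying IC y(0) = 5:
Particular solution: y = 5e^(x²/2)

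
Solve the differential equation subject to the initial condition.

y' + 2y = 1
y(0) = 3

General solution: y = 1/2 + Ce^(-2x)
Applying y(0) = 3: C = 3 - 1/2 = 5/2
Particular solution: y = 1/2 + (5/2)e^(-2x)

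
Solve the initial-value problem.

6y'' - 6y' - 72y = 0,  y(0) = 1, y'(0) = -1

General solution: y = C₁e^(4x) + C₂e^(-3x)
Applying ICs: C₁ = 2/7, C₂ = 5/7
Particular solution: y = (2/7)e^(4x) + (5/7)e^(-3x)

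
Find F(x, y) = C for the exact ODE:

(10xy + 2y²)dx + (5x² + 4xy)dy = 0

Verify exactness: ∂M/∂y = ∂N/∂x ✓
Find F(x,y) such that ∂F/∂x = M, ∂F/∂y = N
Solution: 5x²y + 2xy² = C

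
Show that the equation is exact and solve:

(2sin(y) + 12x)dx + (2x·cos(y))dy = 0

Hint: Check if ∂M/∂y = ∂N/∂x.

Verify exactness: ∂M/∂y = ∂N/∂x ✓
Find F(x,y) such that ∂F/∂x = M, ∂F/∂y = N
Solution: 2x·sin(y) + 6x² = C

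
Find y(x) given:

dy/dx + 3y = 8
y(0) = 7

General solution: y = 8/3 + Ce^(-3x)
Applying y(0) = 7: C = 7 - 8/3 = 13/3
Particular solution: y = 8/3 + (13/3)e^(-3x)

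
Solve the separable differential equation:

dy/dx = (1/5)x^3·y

Separating variables and integrating:
ln|y| = x^4/20 + C

General solution: y = Ce^(x^4/20)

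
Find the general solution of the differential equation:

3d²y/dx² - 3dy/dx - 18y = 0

Characteristic equation: 3r² - 3r - 18 = 0
Divide by 3: r² - r - 6 = 0
Roots: r = 3, -2 (distinct real)
General solution: y = C₁e^(3x) + C₂e^(-2x)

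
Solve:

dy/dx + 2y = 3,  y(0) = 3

General solution: y = 3/2 + Ce^(-2x)
Applying y(0) = 3: C = 3 - 3/2 = 3/2
Particular solution: y = 3/2 + (3/2)e^(-2x)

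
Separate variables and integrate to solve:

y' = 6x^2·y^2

Separating variables and integrating:
-1/y = 2x^3 + C

General solution: y^-1 = -2x^3 + C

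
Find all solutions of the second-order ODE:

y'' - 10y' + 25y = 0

Characteristic equation: r² - 10r + 25 = 0
Factored: (r - 5)² = 0
Repeated root: r = 5
General solution: y = (C₁ + C₂x)e^(5x)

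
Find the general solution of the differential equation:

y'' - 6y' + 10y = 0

Characteristic equation: r² - 6r + 10 = 0
Roots: r = 3 ± i (complex conjugates)
General solution: y = e^(3x)(C₁cos(x) + C₂sin(x))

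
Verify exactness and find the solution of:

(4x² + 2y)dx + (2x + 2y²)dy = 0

Verify exactness: ∂M/∂y = ∂N/∂x ✓
Find F(x,y) such that ∂F/∂x = M, ∂F/∂y = N
Solution: 4x³/3 + 2xy + 2y³/3 = C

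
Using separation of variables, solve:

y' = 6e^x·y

Separating variables and integrating:
ln|y| = 6e^x + C

General solution: y = Ce^(6e^x)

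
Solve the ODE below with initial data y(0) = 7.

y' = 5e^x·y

General solution: y = Ce^(5e^x)
Applying IC y(0) = 7:
Particular solution: y = 7e^(5(e^x - 1))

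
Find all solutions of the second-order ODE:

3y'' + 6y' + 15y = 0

Characteristic equation: 3r² + 6r + 15 = 0
Divide by 3: r² + 2r + 5 = 0
Roots: r = -1 ± 2i (complex conjugates)
General solution: y = e^(-x)(C₁cos(2x) + C₂sin(2x))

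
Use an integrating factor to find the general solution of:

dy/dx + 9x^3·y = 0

Using integrating factor method:

General solution: y = Ce^(-9x^4/4)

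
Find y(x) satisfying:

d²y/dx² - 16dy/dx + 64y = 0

Characteristic equation: r² - 16r + 64 = 0
Factored: (r - 8)² = 0
Repeated root: r = 8
General solution: y = (C₁ + C₂x)e^(8x)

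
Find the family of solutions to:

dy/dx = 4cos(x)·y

Separating variables and integrating:
ln|y| = 4sin(x) + C

General solution: y = Ce^(4sin(x))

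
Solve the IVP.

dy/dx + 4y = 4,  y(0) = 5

General solution: y = 1 + Ce^(-4x)
Applying y(0) = 5: C = 5 - 1 = 4
Particular solution: y = 1 + 4e^(-4x)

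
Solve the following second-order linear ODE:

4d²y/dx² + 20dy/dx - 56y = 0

Characteristic equation: 4r² + 20r - 56 = 0
Divide by 4: r² + 5r - 14 = 0
Roots: r = 2, -7 (distinct real)
General solution: y = C₁e^(2x) + C₂e^(-7x)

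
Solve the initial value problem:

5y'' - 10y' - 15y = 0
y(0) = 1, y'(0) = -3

General solution: y = C₁e^(3x) + C₂e^(-x)
Applying ICs: C₁ = -1/2, C₂ = 3/2
Particular solution: y = -(1/2)e^(3x) + (3/2)e^(-x)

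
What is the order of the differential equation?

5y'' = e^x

The order is 2 (highest derivative is of order 2).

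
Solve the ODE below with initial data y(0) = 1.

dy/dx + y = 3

General solution: y = 3 + Ce^(-x)
Applying y(0) = 1: C = 1 - 3 = -2
Particular solution: y = 3 - 2e^(-x)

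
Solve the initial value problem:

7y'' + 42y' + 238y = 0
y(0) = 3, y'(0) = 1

General solution: y = e^(-3x)(C₁cos(5x) + C₂sin(5x))
Complex roots r = -3 ± 5i
Applying ICs: C₁ = 3, C₂ = 2
Particular solution: y = e^(-3x)(3cos(5x) + 2sin(5x))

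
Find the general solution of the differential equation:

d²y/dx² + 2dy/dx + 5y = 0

Characteristic equation: r² + 2r + 5 = 0
Roots: r = -1 ± 2i (complex conjugates)
General solution: y = e^(-x)(C₁cos(2x) + C₂sin(2x))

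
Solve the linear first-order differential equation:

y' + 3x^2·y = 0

Using integrating factor method:

General solution: y = Ce^(-x^3)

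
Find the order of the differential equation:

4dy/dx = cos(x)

The order is 1 (highest derivative is of order 1).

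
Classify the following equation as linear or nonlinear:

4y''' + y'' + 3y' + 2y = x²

Linear (y and its derivatives appear to the first power only, no products of y terms)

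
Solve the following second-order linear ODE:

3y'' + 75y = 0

Characteristic equation: 3r² + 75 = 0
Divide by 3: r² + 25 = 0
Roots: r = ±5i (complex conjugates)
General solution: y = C₁cos(5x) + C₂sin(5x)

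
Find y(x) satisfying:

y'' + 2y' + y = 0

Characteristic equation: r² + 2r + 1 = 0
Factored: (r + 1)² = 0
Repeated root: r = -1
General solution: y = (C₁ + C₂x)e^(-x)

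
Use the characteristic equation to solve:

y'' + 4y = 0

Characteristic equation: r² + 4 = 0
Roots: r = ±2i (complex conjugates)
General solution: y = C₁cos(2x) + C₂sin(2x)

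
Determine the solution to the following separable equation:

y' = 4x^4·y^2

Separating variables and integrating:
-1/y = 4x^5/5 + C

General solution: y^-1 = (-4/5)x^5 + C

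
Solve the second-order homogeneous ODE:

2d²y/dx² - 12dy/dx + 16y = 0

Characteristic equation: 2r² - 12r + 16 = 0
Divide by 2: r² - 6r + 8 = 0
Roots: r = 2, 4 (distinct real)
General solution: y = C₁e^(2x) + C₂e^(4x)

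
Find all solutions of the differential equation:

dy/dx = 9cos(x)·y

Separating variables and integrating:
ln|y| = 9sin(x) + C

General solution: y = Ce^(9sin(x))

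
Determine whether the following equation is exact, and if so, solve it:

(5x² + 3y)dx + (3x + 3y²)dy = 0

Verify exactness: ∂M/∂y = ∂N/∂x ✓
Find F(x,y) such that ∂F/∂x = M, ∂F/∂y = N
Solution: 5x³/3 + 3xy + y³ = C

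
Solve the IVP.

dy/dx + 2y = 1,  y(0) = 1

General solution: y = 1/2 + Ce^(-2x)
Applying y(0) = 1: C = 1 - 1/2 = 1/2
Particular solution: y = 1/2 + (1/2)e^(-2x)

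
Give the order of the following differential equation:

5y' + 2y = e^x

The order is 1 (highest derivative is of order 1).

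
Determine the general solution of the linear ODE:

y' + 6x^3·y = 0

Using integrating factor method:

General solution: y = Ce^(-3x^4/2)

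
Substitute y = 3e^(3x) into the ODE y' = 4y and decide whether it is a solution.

Verification:
y = 3e^(3x)
y' = 9e^(3x)
But 4y = 12e^(3x)
y' ≠ 4y — the derivative does not match

No, it is not a solution.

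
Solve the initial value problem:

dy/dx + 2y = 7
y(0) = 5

General solution: y = 7/2 + Ce^(-2x)
Applying y(0) = 5: C = 5 - 7/2 = 3/2
Particular solution: y = 7/2 + (3/2)e^(-2x)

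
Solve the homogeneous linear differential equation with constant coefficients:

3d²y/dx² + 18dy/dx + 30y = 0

Characteristic equation: 3r² + 18r + 30 = 0
Divide by 3: r² + 6r + 10 = 0
Roots: r = -3 ± i (complex conjugates)
General solution: y = e^(-3x)(C₁cos(x) + C₂sin(x))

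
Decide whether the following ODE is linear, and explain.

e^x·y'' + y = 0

Linear (y and its derivatives appear to the first power only, no products of y terms)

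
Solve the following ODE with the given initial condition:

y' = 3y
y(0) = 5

General solution: y = Ce^(3x)
Applying IC y(0) = 5:
Particular solution: y = 5e^(3x)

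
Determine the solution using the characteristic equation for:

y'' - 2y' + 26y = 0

Characteristic equation: r² - 2r + 26 = 0
Roots: r = 1 ± 5i (complex conjugates)
General solution: y = e^x(C₁cos(5x) + C₂sin(5x))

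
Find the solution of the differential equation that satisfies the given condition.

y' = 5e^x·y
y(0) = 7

General solution: y = Ce^(5e^x)
Applying IC y(0) = 7:
Particular solution: y = 7e^(5(e^x - 1))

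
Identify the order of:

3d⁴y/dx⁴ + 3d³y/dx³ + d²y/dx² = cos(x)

The order is 4 (highest derivative is of order 4).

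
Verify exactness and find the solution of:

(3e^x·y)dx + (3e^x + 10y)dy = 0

Verify exactness: ∂M/∂y = ∂N/∂x ✓
Find F(x,y) such that ∂F/∂x = M, ∂F/∂y = N
Solution: 3e^x·y + 5y² = C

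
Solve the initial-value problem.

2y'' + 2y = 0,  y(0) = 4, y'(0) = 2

General solution: y = C₁cos(x) + C₂sin(x)
Complex roots r = ±i
Applying ICs: C₁ = 4, C₂ = 2
Particular solution: y = 4cos(x) + 2sin(x)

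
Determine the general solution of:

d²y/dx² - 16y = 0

Characteristic equation: r² - 16 = 0
Roots: r = 4, -4 (distinct real)
General solution: y = C₁e^(4x) + C₂e^(-4x)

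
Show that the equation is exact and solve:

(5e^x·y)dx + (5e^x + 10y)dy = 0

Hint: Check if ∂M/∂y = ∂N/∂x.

Verify exactness: ∂M/∂y = ∂N/∂x ✓
Find F(x,y) such that ∂F/∂x = M, ∂F/∂y = N
Solution: 5e^x·y + 5y² = C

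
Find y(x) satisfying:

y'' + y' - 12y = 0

Characteristic equation: r² + r - 12 = 0
Roots: r = 3, -4 (distinct real)
General solution: y = C₁e^(3x) + C₂e^(-4x)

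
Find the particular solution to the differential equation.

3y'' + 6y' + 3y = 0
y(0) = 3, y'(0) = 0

General solution: y = (C₁ + C₂x)e^(-x)
Repeated root r = -1
Applying ICs: C₁ = 3, C₂ = 3
Particular solution: y = (3 + 3x)e^(-x)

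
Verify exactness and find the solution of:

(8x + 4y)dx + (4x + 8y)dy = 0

Verify exactness: ∂M/∂y = ∂N/∂x ✓
Find F(x,y) such that ∂F/∂x = M, ∂F/∂y = N
Solution: 4x² + 4xy + 4y² = C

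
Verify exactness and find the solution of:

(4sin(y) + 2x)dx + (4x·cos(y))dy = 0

Verify exactness: ∂M/∂y = ∂N/∂x ✓
Find F(x,y) such that ∂F/∂x = M, ∂F/∂y = N
Solution: 4x·sin(y) + x² = C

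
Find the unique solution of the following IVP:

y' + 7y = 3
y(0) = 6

General solution: y = 3/7 + Ce^(-7x)
Applying y(0) = 6: C = 6 - 3/7 = 39/7
Particular solution: y = 3/7 + (39/7)e^(-7x)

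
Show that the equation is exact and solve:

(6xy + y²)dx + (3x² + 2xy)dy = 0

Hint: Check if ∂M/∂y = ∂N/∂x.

Verify exactness: ∂M/∂y = ∂N/∂x ✓
Find F(x,y) such that ∂F/∂x = M, ∂F/∂y = N
Solution: 3x²y + xy² = C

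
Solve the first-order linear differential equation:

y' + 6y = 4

Using integrating factor method:

General solution: y = 2/3 + Ce^(-6x)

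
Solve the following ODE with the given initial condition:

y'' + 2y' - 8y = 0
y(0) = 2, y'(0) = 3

General solution: y = C₁e^(2x) + C₂e^(-4x)
Applying ICs: C₁ = 11/6, C₂ = 1/6
Particular solution: y = (11/6)e^(2x) + (1/6)e^(-4x)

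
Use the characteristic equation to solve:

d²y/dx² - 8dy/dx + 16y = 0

Characteristic equation: r² - 8r + 16 = 0
Factored: (r - 4)² = 0
Repeated root: r = 4
General solution: y = (C₁ + C₂x)e^(4x)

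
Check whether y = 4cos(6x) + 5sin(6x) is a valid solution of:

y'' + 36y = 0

Verification:
y'' = -144cos(6x) - 180sin(6x)
y'' + 36y = 0 ✓

Yes, it is a solution.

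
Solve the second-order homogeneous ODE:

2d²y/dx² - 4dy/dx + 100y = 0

Characteristic equation: 2r² - 4r + 100 = 0
Divide by 2: r² - 2r + 50 = 0
Roots: r = 1 ± 7i (complex conjugates)
General solution: y = e^x(C₁cos(7x) + C₂sin(7x))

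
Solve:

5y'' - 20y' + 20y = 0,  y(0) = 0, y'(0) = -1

General solution: y = (C₁ + C₂x)e^(2x)
Repeated root r = 2
Applying ICs: C₁ = 0, C₂ = -1
Particular solution: y = -xe^(2x)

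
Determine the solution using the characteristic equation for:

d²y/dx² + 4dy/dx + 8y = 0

Characteristic equation: r² + 4r + 8 = 0
Roots: r = -2 ± 2i (complex conjugates)
General solution: y = e^(-2x)(C₁cos(2x) + C₂sin(2x))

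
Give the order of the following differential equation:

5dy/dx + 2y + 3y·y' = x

The order is 1 (highest derivative is of order 1).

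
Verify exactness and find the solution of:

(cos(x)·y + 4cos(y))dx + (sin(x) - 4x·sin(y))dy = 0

Verify exactness: ∂M/∂y = ∂N/∂x ✓
Find F(x,y) such that ∂F/∂x = M, ∂F/∂y = N
Solution: sin(x)·y + 4x·cos(y) = C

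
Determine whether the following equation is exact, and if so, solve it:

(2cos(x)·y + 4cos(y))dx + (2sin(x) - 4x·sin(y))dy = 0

Verify exactness: ∂M/∂y = ∂N/∂x ✓
Find F(x,y) such that ∂F/∂x = M, ∂F/∂y = N
Solution: 2sin(x)·y + 4x·cos(y) = C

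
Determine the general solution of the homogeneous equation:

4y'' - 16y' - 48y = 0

Characteristic equation: 4r² - 16r - 48 = 0
Divide by 4: r² - 4r - 12 = 0
Roots: r = 6, -2 (distinct real)
General solution: y = C₁e^(6x) + C₂e^(-2x)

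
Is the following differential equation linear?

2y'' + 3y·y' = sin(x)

No. Nonlinear (product y·y')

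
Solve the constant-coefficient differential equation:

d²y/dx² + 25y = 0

Characteristic equation: r² + 25 = 0
Roots: r = ±5i (complex conjugates)
General solution: y = C₁cos(5x) + C₂sin(5x)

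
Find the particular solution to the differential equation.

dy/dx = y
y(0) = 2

General solution: y = Ce^x
Applying IC y(0) = 2:
Particular solution: y = 2e^x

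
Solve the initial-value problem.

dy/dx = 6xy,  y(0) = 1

General solution: y = Ce^(3x²)
Applying IC y(0) = 1:
Particular solution: y = e^(3x²)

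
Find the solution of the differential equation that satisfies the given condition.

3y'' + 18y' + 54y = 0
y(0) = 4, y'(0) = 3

General solution: y = e^(-3x)(C₁cos(3x) + C₂sin(3x))
Complex roots r = -3 ± 3i
Applying ICs: C₁ = 4, C₂ = 5
Particular solution: y = e^(-3x)(4cos(3x) + 5sin(3x))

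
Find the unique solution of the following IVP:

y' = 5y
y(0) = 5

General solution: y = Ce^(5x)
Applying IC y(0) = 5:
Particular solution: y = 5e^(5x)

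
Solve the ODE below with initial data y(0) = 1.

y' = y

General solution: y = Ce^x
Applying IC y(0) = 1:
Particular solution: y = e^x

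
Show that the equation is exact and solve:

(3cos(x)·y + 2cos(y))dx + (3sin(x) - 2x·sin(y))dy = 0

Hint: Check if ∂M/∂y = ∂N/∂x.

Verify exactness: ∂M/∂y = ∂N/∂x ✓
Find F(x,y) such that ∂F/∂x = M, ∂F/∂y = N
Solution: 3sin(x)·y + 2x·cos(y) = C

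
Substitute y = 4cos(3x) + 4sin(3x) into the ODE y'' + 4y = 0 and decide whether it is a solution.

Verification:
y'' = -36cos(3x) - 36sin(3x)
y'' + 4y ≠ 0 (frequency mismatch: got 9 instead of 4)

No, it is not a solution.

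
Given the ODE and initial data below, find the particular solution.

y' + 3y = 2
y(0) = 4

General solution: y = 2/3 + Ce^(-3x)
Applying y(0) = 4: C = 4 - 2/3 = 10/3
Particular solution: y = 2/3 + (10/3)e^(-3x)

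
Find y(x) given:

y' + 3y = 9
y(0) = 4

General solution: y = 3 + Ce^(-3x)
Applying y(0) = 4: C = 4 - 3 = 1
Particular solution: y = 3 + e^(-3x)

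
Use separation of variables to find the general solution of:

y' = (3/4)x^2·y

Separating variables and integrating:
ln|y| = x^3/4 + C

General solution: y = Ce^(x^3/4)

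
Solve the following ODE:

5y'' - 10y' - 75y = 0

Characteristic equation: 5r² - 10r - 75 = 0
Divide by 5: r² - 2r - 15 = 0
Roots: r = 5, -3 (distinct real)
General solution: y = C₁e^(5x) + C₂e^(-3x)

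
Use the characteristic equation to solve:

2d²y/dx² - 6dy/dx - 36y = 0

Characteristic equation: 2r² - 6r - 36 = 0
Divide by 2: r² - 3r - 18 = 0
Roots: r = 6, -3 (distinct real)
General solution: y = C₁e^(6x) + C₂e^(-3x)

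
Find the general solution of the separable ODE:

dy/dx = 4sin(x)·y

Separating variables and integrating:
ln|y| = -4cos(x) + C

General solution: y = Ce^(-4cos(x))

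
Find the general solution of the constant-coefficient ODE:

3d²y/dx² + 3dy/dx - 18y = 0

Characteristic equation: 3r² + 3r - 18 = 0
Divide by 3: r² + r - 6 = 0
Roots: r = 2, -3 (distinct real)
General solution: y = C₁e^(2x) + C₂e^(-3x)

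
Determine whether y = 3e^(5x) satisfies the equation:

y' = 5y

Verification:
y = 3e^(5x)
y' = 15e^(5x)
5y = 15e^(5x)
y' = 5y ✓

Yes, it is a solution.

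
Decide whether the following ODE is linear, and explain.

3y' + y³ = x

Nonlinear (y³ term)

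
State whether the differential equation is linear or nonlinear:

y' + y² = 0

Nonlinear (y² term)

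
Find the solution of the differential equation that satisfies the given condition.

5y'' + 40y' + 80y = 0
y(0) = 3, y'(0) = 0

General solution: y = (C₁ + C₂x)e^(-4x)
Repeated root r = -4
Applying ICs: C₁ = 3, C₂ = 12
Particular solution: y = (3 + 12x)e^(-4x)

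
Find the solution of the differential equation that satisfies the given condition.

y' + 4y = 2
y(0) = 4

General solution: y = 1/2 + Ce^(-4x)
Applying y(0) = 4: C = 4 - 1/2 = 7/2
Particular solution: y = 1/2 + (7/2)e^(-4x)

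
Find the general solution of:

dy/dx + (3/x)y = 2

Using integrating factor method:

General solution: y = (1/2)x + Cx^(-3)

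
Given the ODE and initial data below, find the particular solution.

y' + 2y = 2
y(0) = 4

General solution: y = 1 + Ce^(-2x)
Applying y(0) = 4: C = 4 - 1 = 3
Particular solution: y = 1 + 3e^(-2x)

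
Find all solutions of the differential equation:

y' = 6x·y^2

Separating variables and integrating:
-1/y = 3x^2 + C

General solution: y^-1 = -3x^2 + C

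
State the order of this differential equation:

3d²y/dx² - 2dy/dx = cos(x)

The order is 2 (highest derivative is of order 2).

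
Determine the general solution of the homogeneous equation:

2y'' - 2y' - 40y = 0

Characteristic equation: 2r² - 2r - 40 = 0
Divide by 2: r² - r - 20 = 0
Roots: r = 5, -4 (distinct real)
General solution: y = C₁e^(5x) + C₂e^(-4x)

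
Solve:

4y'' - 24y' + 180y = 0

Characteristic equation: 4r² - 24r + 180 = 0
Divide by 4: r² - 6r + 45 = 0
Roots: r = 3 ± 6i (complex conjugates)
General solution: y = e^(3x)(C₁cos(6x) + C₂sin(6x))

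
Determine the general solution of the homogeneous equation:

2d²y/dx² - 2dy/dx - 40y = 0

Characteristic equation: 2r² - 2r - 40 = 0
Divide by 2: r² - r - 20 = 0
Roots: r = 5, -4 (distinct real)
General solution: y = C₁e^(5x) + C₂e^(-4x)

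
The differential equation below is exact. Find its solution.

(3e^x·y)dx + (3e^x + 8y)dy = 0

Verify exactness: ∂M/∂y = ∂N/∂x ✓
Find F(x,y) such that ∂F/∂x = M, ∂F/∂y = N
Solution: 3e^x·y + 4y² = C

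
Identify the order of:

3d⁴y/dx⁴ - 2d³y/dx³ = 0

The order is 4 (highest derivative is of order 4).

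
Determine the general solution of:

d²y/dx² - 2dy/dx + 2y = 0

Characteristic equation: r² - 2r + 2 = 0
Roots: r = 1 ± i (complex conjugates)
General solution: y = e^x(C₁cos(x) + C₂sin(x))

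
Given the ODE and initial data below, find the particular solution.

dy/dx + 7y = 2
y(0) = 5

General solution: y = 2/7 + Ce^(-7x)
Applying y(0) = 5: C = 5 - 2/7 = 33/7
Particular solution: y = 2/7 + (33/7)e^(-7x)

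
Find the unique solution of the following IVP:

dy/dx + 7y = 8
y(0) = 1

General solution: y = 8/7 + Ce^(-7x)
Applying y(0) = 1: C = 1 - 8/7 = -1/7
Particular solution: y = 8/7 - (1/7)e^(-7x)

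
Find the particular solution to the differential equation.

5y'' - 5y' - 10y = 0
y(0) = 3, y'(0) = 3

General solution: y = C₁e^(2x) + C₂e^(-x)
Applying ICs: C₁ = 2, C₂ = 1
Particular solution: y = 2e^(2x) + e^(-x)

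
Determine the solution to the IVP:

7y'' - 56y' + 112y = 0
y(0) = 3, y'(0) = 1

General solution: y = (C₁ + C₂x)e^(4x)
Repeated root r = 4
Applying ICs: C₁ = 3, C₂ = -11
Particular solution: y = (3 - 11x)e^(4x)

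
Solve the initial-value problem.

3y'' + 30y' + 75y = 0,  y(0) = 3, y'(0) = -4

General solution: y = (C₁ + C₂x)e^(-5x)
Repeated root r = -5
Applying ICs: C₁ = 3, C₂ = 11
Particular solution: y = (3 + 11x)e^(-5x)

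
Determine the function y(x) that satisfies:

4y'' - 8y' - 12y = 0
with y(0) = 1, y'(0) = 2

General solution: y = C₁e^(3x) + C₂e^(-x)
Applying ICs: C₁ = 3/4, C₂ = 1/4
Particular solution: y = (3/4)e^(3x) + (1/4)e^(-x)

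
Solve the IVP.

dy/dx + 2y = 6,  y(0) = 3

General solution: y = 3 + Ce^(-2x)
Applying y(0) = 3: C = 3 - 3 = 0
Particular solution: y = 3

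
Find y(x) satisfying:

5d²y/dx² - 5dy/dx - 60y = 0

Characteristic equation: 5r² - 5r - 60 = 0
Divide by 5: r² - r - 12 = 0
Roots: r = 4, -3 (distinct real)
General solution: y = C₁e^(4x) + C₂e^(-3x)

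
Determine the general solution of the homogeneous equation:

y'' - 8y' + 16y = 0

Characteristic equation: r² - 8r + 16 = 0
Factored: (r - 4)² = 0
Repeated root: r = 4
General solution: y = (C₁ + C₂x)e^(4x)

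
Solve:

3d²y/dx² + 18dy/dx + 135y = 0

Characteristic equation: 3r² + 18r + 135 = 0
Divide by 3: r² + 6r + 45 = 0
Roots: r = -3 ± 6i (complex conjugates)
General solution: y = e^(-3x)(C₁cos(6x) + C₂sin(6x))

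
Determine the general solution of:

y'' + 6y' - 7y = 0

Characteristic equation: r² + 6r - 7 = 0
Roots: r = 1, -7 (distinct real)
General solution: y = C₁e^x + C₂e^(-7x)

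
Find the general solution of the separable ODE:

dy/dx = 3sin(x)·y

Separating variables and integrating:
ln|y| = -3cos(x) + C

General solution: y = Ce^(-3cos(x))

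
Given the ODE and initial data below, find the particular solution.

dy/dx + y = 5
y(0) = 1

General solution: y = 5 + Ce^(-x)
Applying y(0) = 1: C = 1 - 5 = -4
Particular solution: y = 5 - 4e^(-x)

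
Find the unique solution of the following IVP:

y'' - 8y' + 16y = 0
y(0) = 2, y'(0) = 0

General solution: y = (C₁ + C₂x)e^(4x)
Repeated root r = 4
Applying ICs: C₁ = 2, C₂ = -8
Particular solution: y = (2 - 8x)e^(4x)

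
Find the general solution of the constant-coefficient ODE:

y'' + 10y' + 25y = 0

Characteristic equation: r² + 10r + 25 = 0
Factored: (r + 5)² = 0
Repeated root: r = -5
General solution: y = (C₁ + C₂x)e^(-5x)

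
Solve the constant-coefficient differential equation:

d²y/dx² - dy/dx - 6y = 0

Characteristic equation: r² - r - 6 = 0
Roots: r = 3, -2 (distinct real)
General solution: y = C₁e^(3x) + C₂e^(-2x)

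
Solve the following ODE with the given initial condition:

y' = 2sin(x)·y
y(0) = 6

General solution: y = Ce^(-2cos(x))
Applying IC y(0) = 6:
Particular solution: y = 6e^(2(1-cos(x)))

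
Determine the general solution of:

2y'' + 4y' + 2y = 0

Characteristic equation: 2r² + 4r + 2 = 0
Divide by 2: r² + 2r + 1 = 0
Factored: (r + 1)² = 0
Repeated root: r = -1
General solution: y = (C₁ + C₂x)e^(-x)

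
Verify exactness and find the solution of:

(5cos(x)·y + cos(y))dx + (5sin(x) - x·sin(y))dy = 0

Verify exactness: ∂M/∂y = ∂N/∂x ✓
Find F(x,y) such that ∂F/∂x = M, ∂F/∂y = N
Solution: 5sin(x)·y + x·cos(y) = C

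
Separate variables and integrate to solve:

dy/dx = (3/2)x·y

Separating variables and integrating:
ln|y| = 3x^2/4 + C

General solution: y = Ce^(3x^2/4)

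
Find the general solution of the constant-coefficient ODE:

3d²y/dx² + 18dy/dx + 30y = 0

Characteristic equation: 3r² + 18r + 30 = 0
Divide by 3: r² + 6r + 10 = 0
Roots: r = -3 ± i (complex conjugates)
General solution: y = e^(-3x)(C₁cos(x) + C₂sin(x))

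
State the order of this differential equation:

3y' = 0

The order is 1 (highest derivative is of order 1).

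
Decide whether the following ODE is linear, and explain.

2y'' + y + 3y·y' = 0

Nonlinear (product y·y')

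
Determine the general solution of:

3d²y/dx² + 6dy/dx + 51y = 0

Characteristic equation: 3r² + 6r + 51 = 0
Divide by 3: r² + 2r + 17 = 0
Roots: r = -1 ± 4i (complex conjugates)
General solution: y = e^(-x)(C₁cos(4x) + C₂sin(4x))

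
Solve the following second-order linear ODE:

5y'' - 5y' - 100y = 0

Characteristic equation: 5r² - 5r - 100 = 0
Divide by 5: r² - r - 20 = 0
Roots: r = 5, -4 (distinct real)
General solution: y = C₁e^(5x) + C₂e^(-4x)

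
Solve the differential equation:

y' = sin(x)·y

Separating variables and integrating:
ln|y| = -cos(x) + C

General solution: y = Ce^(-cos(x))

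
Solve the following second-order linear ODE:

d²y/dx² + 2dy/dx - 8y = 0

Characteristic equation: r² + 2r - 8 = 0
Roots: r = 2, -4 (distinct real)
General solution: y = C₁e^(2x) + C₂e^(-4x)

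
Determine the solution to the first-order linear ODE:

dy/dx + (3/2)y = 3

Using integrating factor method:

General solution: y = 2 + Ce^(-3x/2)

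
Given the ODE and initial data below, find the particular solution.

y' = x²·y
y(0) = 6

General solution: y = Ce^(x³/3)
Applying IC y(0) = 6:
Particular solution: y = 6e^(x³/3)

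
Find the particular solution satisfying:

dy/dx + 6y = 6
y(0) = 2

General solution: y = 1 + Ce^(-6x)
Applying y(0) = 2: C = 2 - 1 = 1
Particular solution: y = 1 + e^(-6x)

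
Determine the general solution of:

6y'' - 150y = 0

Characteristic equation: 6r² - 150 = 0
Divide by 6: r² - 25 = 0
Roots: r = 5, -5 (distinct real)
General solution: y = C₁e^(5x) + C₂e^(-5x)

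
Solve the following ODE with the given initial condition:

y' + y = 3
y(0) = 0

General solution: y = 3 + Ce^(-x)
Applying y(0) = 0: C = 0 - 3 = -3
Particular solution: y = 3 - 3e^(-x)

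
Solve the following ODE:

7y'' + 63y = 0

Characteristic equation: 7r² + 63 = 0
Divide by 7: r² + 9 = 0
Roots: r = ±3i (complex conjugates)
General solution: y = C₁cos(3x) + C₂sin(3x)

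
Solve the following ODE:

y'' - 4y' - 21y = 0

Characteristic equation: r² - 4r - 21 = 0
Roots: r = 7, -3 (distinct real)
General solution: y = C₁e^(7x) + C₂e^(-3x)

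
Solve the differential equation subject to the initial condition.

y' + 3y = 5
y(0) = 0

General solution: y = 5/3 + Ce^(-3x)
Applying y(0) = 0: C = 0 - 5/3 = -5/3
Particular solution: y = 5/3 - (5/3)e^(-3x)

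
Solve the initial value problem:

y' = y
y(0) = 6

General solution: y = Ce^x
Applying IC y(0) = 6:
Particular solution: y = 6e^x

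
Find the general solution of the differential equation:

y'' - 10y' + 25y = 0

Characteristic equation: r² - 10r + 25 = 0
Factored: (r - 5)² = 0
Repeated root: r = 5
General solution: y = (C₁ + C₂x)e^(5x)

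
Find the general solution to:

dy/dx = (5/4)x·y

Separating variables and integrating:
ln|y| = 5x^2/8 + C

General solution: y = Ce^(5x^2/8)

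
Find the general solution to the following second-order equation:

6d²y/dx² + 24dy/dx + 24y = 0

Characteristic equation: 6r² + 24r + 24 = 0
Divide by 6: r² + 4r + 4 = 0
Factored: (r + 2)² = 0
Repeated root: r = -2
General solution: y = (C₁ + C₂x)e^(-2x)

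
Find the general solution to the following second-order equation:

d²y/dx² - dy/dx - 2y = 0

Characteristic equation: r² - r - 2 = 0
Roots: r = 2, -1 (distinct real)
General solution: y = C₁e^(2x) + C₂e^(-x)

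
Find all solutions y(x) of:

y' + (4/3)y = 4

Using integrating factor method:

General solution: y = 3 + Ce^(-4x/3)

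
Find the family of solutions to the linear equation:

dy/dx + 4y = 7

Using integrating factor method:

General solution: y = 7/4 + Ce^(-4x)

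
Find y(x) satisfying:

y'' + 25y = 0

Characteristic equation: r² + 25 = 0
Roots: r = ±5i (complex conjugates)
General solution: y = C₁cos(5x) + C₂sin(5x)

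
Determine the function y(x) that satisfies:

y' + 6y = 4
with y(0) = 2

General solution: y = 2/3 + Ce^(-6x)
Applying y(0) = 2: C = 2 - 2/3 = 4/3
Particular solution: y = 2/3 + (4/3)e^(-6x)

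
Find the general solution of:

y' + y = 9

Using integrating factor method:

General solution: y = 9 + Ce^(-x)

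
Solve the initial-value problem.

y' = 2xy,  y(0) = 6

General solution: y = Ce^(x²)
Applying IC y(0) = 6:
Particular solution: y = 6e^(x²)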